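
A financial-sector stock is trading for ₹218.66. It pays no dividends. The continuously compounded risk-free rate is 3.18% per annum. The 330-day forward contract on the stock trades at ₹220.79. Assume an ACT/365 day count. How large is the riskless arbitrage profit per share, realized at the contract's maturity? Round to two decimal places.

Fair forward: F* = S·e^(carry·T), with carry = r = 0.0318
F* = 218.66 · e^(0.0318 × 330/365) = 218.66 · e^0.028751 = 218.66 × 1.029168 = ₹225.0379
Market ₹220.79 < fair ₹225.0379: forward underpriced → reverse cash-and-carry (short spot, go long the forward).
At maturity, profit = |F_mkt − F*| = |220.79 − 225.0379| = ₹4.25 per share

₹4.25 per share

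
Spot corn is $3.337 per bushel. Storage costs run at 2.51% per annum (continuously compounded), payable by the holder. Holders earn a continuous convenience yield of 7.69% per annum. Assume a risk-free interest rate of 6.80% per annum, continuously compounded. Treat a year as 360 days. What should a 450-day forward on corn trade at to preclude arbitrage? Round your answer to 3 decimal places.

Net carry = r + u − y = 0.0680 + 0.0251 − 0.0769 = 0.0162
F = S·e^((r+u−y)T) = 3.337 · e^(0.0162 × 450/360) = 3.337 · e^0.020250
= 3.337 × 1.020456 = $3.405 per bushel

$3.405 per bushel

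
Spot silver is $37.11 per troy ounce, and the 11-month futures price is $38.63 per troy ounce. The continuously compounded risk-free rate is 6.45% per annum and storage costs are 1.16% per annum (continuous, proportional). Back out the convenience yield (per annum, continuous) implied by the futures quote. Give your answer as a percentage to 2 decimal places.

F = S·e^((r+u−y)T) ⇒ (r+u−y) = ln(F/S)/T
ln(38.63/37.11) = 0.040143; /T ⇒ 0.043792
y = r + u − ln(F/S)/T = 0.0645 + 0.0116 − 0.043792 = 0.032308
y = 3.23%

3.23%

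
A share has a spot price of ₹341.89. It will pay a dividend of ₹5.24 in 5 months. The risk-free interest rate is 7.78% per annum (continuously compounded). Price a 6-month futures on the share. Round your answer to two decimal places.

₹350.18

PV(dividends) I = 5.24·e^(−0.0778·5/12)
I = 5.0729
F = (S − I)·e^(rT) = (341.89 − 5.0729) · e^(0.0778·6/12)
= 336.8171 · e^0.038900 = 336.8171 × 1.039667 = ₹350.18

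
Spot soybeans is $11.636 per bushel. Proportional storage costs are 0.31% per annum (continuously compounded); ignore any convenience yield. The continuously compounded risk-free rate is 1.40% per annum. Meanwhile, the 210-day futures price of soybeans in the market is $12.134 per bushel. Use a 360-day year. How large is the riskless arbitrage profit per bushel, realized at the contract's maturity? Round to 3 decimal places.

$0.381 per bushel

Fair futures: F* = S·e^(carry·T), with carry = (r + u) = 0.0140 + 0.0031 = 0.0171
F* = 11.636 · e^(0.0171 × 210/360) = 11.636 · e^0.009975 = 11.636 × 1.010025 = $11.7527
Market $12.134 > fair $11.7527: forward overpriced → cash-and-carry (buy spot, short the forward).
At maturity, profit = |F_mkt − F*| = |12.134 − 11.7527| = $0.381 per bushel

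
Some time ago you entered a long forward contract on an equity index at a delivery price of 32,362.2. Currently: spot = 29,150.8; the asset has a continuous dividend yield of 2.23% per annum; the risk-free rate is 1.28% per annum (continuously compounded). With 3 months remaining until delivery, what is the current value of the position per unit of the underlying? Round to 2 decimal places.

-3270.07

Current fair forward for the remaining 3 months: F = S·e^((r − q)·T), (r − q) = 0.0128 − 0.0223 = -0.0095
F = 29150.8 · e^(-0.0095 × 3/12) = 29150.8 × 0.99762782 = 29081.6491
Value of long forward = (F − K)·e^(−rT) = (29081.6491 − 32362.2) · e^(−0.0128·3/12)
= -3280.5509 × 0.99680511 = -3270.07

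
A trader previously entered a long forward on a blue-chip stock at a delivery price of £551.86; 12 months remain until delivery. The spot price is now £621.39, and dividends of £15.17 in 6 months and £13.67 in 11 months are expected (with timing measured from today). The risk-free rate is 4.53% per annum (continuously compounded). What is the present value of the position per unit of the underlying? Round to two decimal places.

PV(remaining dividends) I = 15.17·e^(−0.0453·6/12) + 13.67·e^(−0.0453·11/12) = 27.9442
Current forward F = (S − I)·e^(rT) = (621.39 − 27.9442)·e^(0.0453·12/12) = 593.4458 × 1.046342 = 620.9473
Value (long) = (F − K)·e^(−rT) = (620.9473 − 551.86) × 0.955711 = 66.0275
Value = £66.03

£66.03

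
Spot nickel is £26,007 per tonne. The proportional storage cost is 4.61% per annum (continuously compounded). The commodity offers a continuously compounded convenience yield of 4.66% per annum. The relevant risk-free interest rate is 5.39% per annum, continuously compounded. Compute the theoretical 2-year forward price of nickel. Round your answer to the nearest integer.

£28,938 per tonne

Net carry = r + u − y = 0.0539 + 0.0461 − 0.0466 = 0.0534
F = S·e^((r+u−y)T) = 26007 · e^(0.0534 × 2) = 26007 · e^0.106800
= 26007 × 1.112712 = £28,938 per tonne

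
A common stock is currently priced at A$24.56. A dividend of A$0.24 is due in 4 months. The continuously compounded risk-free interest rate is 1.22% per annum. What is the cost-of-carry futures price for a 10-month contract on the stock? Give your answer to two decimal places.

PV(dividends) I = 0.24·e^(−0.0122·4/12)
I = 0.2390
F = (S − I)·e^(rT) = (24.56 − 0.2390) · e^(0.0122·10/12)
= 24.3210 · e^0.010167 = 24.3210 × 1.010219 = A$24.57

A$24.57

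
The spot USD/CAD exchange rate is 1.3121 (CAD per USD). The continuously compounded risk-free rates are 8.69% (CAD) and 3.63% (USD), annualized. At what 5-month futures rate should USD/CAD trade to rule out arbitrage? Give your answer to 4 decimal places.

F = S·e^((r_CAD − r_USD)T) = 1.3121 · e^((0.0869 − 0.0363) × 5/12)
= 1.3121 · e^0.021083 = 1.3121 × 1.021307
F = 1.3401 CAD per USD

1.3401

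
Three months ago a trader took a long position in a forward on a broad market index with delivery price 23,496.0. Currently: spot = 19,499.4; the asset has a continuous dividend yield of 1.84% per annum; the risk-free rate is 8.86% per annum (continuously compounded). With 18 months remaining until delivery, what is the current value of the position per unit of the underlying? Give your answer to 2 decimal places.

-1603.41

Current fair forward for the remaining 18 months: F = S·e^((r − q)·T), (r − q) = 0.0886 − 0.0184 = 0.0702
F = 19499.4 · e^(0.0702 × 18/12) = 19499.4 × 1.11104387 = 21664.6888
Value of long forward = (F − K)·e^(−rT) = (21664.6888 − 23496.0) · e^(−0.0886·18/12)
= -1831.3112 × 0.87555264 = -1603.41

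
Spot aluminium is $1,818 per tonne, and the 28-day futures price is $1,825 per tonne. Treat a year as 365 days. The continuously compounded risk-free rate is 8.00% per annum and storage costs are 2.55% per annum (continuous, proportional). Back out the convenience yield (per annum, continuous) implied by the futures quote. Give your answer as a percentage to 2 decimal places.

F = S·e^((r+u−y)T) ⇒ (r+u−y) = ln(F/S)/T
ln(1825/1818) = 0.003843; /T ⇒ 0.050096
y = r + u − ln(F/S)/T = 0.0800 + 0.0255 − 0.050096 = 0.055404
y = 5.54%

5.54%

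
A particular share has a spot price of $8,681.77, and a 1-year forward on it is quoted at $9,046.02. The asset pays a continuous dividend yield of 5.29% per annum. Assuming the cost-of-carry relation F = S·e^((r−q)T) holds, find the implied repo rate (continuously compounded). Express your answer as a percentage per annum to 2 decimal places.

9.40%

From F = S·e^((r−q)T): (r − q) = ln(F/S)/T
ln(9046.02/8681.77) = ln(1.041956) = 0.041100
(r − q) = 0.041100 / (1) = 0.041100
r = ln(F/S)/T + q = 0.041100 + 0.0529 = 0.094000
r = 9.40%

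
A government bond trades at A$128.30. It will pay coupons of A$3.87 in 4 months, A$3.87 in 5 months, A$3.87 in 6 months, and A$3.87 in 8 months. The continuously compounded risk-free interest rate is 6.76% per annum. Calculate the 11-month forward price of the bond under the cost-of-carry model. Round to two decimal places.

PV(coupons) I = 3.87·e^(−0.0676·4/12) + 3.87·e^(−0.0676·5/12) + 3.87·e^(−0.0676·6/12) + 3.87·e^(−0.0676·8/12)
I = 3.7838 + 3.7625 + 3.7414 + 3.6995 = 14.9872
F = (S − I)·e^(rT) = (128.30 − 14.9872) · e^(0.0676·11/12)
= 113.3128 · e^0.061967 = 113.3128 × 1.063927 = A$120.56

A$120.56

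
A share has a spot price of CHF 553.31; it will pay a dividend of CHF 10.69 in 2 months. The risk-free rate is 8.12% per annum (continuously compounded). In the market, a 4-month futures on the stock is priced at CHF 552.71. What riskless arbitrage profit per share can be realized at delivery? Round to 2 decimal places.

CHF 4.95 per share

PV(dividends) I = 10.69·e^(−0.0812·2/12) = 10.5463
Fair futures F* = (S − I)·e^(rT) = (553.31 − 10.5463)·e^0.027067 = 542.7637 × 1.027437 = 557.6555
Market CHF 552.71 < fair 557.6555: forward underpriced → reverse cash-and-carry (short the stock, invest proceeds at r, pay the dividends, go long the forward).
Profit at T = |F_mkt − F*| = |552.71 − 557.6555| = CHF 4.95 per share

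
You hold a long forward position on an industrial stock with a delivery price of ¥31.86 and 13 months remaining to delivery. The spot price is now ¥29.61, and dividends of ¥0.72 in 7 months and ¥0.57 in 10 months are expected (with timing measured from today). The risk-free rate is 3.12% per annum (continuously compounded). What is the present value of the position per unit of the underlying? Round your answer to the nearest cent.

PV(remaining dividends) I = 0.72·e^(−0.0312·7/12) + 0.57·e^(−0.0312·10/12) = 1.2624
Current forward F = (S − I)·e^(rT) = (29.61 − 1.2624)·e^(0.0312·13/12) = 28.3476 × 1.034378 = 29.3221
Value (long) = (F − K)·e^(−rT) = (29.3221 − 31.86) × 0.966765 = -2.4536
Value = -¥2.45

-¥2.45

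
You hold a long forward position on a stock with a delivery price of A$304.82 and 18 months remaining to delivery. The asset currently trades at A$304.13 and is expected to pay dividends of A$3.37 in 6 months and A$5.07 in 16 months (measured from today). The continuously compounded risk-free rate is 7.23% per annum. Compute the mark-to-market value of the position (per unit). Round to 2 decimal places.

A$22.78

PV(remaining dividends) I = 3.37·e^(−0.0723·6/12) + 5.07·e^(−0.0723·16/12) = 7.8544
Current forward F = (S − I)·e^(rT) = (304.13 − 7.8544)·e^(0.0723·18/12) = 296.2756 × 1.114549 = 330.2137
Value (long) = (F − K)·e^(−rT) = (330.2137 − 304.82) × 0.897224 = 22.7838
Value = A$22.78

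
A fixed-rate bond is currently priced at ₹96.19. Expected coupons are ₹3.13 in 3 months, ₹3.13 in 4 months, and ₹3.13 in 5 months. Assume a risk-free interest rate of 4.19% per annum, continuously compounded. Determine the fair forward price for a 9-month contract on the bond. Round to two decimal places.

PV(coupons) I = 3.13·e^(−0.0419·3/12) + 3.13·e^(−0.0419·4/12) + 3.13·e^(−0.0419·5/12)
I = 3.0974 + 3.0866 + 3.0758 = 9.2598
F = (S − I)·e^(rT) = (96.19 − 9.2598) · e^(0.0419·9/12)
= 86.9302 · e^0.031425 = 86.9302 × 1.031924 = ₹89.71

₹89.71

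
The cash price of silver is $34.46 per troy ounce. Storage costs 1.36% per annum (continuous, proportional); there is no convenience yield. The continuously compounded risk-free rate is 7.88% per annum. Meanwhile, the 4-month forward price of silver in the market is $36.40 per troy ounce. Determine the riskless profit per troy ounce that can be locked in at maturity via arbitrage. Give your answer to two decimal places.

$0.86 per troy ounce

Fair forward: F* = S·e^(carry·T), with carry = (r + u) = 0.0788 + 0.0136 = 0.0924
F* = 34.46 · e^(0.0924 × 4/12) = 34.46 · e^0.030800 = 34.46 × 1.031279 = $35.5379
Market $36.40 > fair $35.5379: forward overpriced → cash-and-carry (buy spot, short the forward).
At maturity, profit = |F_mkt − F*| = |36.40 − 35.5379| = $0.86 per troy ounce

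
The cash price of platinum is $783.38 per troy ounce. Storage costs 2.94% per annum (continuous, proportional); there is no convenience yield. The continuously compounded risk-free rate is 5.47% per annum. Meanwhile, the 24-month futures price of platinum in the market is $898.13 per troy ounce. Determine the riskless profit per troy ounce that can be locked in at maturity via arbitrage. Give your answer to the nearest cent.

Fair futures: F* = S·e^(carry·T), with carry = (r + u) = 0.0547 + 0.0294 = 0.0841
F* = 783.38 · e^(0.0841 × 24/12) = 783.38 · e^0.168200 = 783.38 × 1.183173 = $926.8741
Market $898.13 < fair $926.8741: forward underpriced → reverse cash-and-carry (short spot, go long the forward).
At maturity, profit = |F_mkt − F*| = |898.13 − 926.8741| = $28.74 per troy ounce

$28.74 per troy ounce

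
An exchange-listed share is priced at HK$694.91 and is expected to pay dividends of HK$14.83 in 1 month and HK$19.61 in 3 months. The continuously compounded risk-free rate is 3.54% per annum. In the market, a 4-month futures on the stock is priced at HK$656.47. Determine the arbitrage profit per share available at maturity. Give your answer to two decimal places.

HK$12.06 per share

PV(dividends) I = 14.83·e^(−0.0354·1/12) + 19.61·e^(−0.0354·3/12) = 34.2235
Fair futures F* = (S − I)·e^(rT) = (694.91 − 34.2235)·e^0.011800 = 660.6865 × 1.011870 = 668.5288
Market HK$656.47 < fair 668.5288: forward underpriced → reverse cash-and-carry (short the stock, invest proceeds at r, pay the dividends, go long the forward).
Profit at T = |F_mkt − F*| = |656.47 − 668.5288| = HK$12.06 per share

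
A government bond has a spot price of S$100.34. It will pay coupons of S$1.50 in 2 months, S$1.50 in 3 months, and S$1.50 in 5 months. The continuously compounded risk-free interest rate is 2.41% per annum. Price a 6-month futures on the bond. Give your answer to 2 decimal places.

S$97.03

PV(coupons) I = 1.50·e^(−0.0241·2/12) + 1.50·e^(−0.0241·3/12) + 1.50·e^(−0.0241·5/12)
I = 1.4940 + 1.4910 + 1.4850 = 4.4700
F = (S − I)·e^(rT) = (100.34 − 4.4700) · e^(0.0241·6/12)
= 95.8700 · e^0.012050 = 95.8700 × 1.012123 = S$97.03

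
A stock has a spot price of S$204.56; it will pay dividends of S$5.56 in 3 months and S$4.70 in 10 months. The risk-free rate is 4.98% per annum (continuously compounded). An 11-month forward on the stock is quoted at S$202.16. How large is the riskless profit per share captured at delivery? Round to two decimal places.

S$1.49 per share

PV(dividends) I = 5.56·e^(−0.0498·3/12) + 4.70·e^(−0.0498·10/12) = 10.0001
Fair forward F* = (S − I)·e^(rT) = (204.56 − 10.0001)·e^0.045650 = 194.5599 × 1.046708 = 203.6474
Market S$202.16 < fair 203.6474: forward underpriced → reverse cash-and-carry (short the stock, invest proceeds at r, pay the dividends, go long the forward).
Profit at T = |F_mkt − F*| = |202.16 − 203.6474| = S$1.49 per share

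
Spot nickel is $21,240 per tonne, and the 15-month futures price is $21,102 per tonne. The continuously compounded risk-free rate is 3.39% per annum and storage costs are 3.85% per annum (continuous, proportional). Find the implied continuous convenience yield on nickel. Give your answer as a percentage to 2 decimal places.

7.76%

F = S·e^((r+u−y)T) ⇒ (r+u−y) = ln(F/S)/T
ln(21102/21240) = -0.006518; /T ⇒ -0.005214
y = r + u − ln(F/S)/T = 0.0339 + 0.0385 + 0.005214 = 0.077614
y = 7.76%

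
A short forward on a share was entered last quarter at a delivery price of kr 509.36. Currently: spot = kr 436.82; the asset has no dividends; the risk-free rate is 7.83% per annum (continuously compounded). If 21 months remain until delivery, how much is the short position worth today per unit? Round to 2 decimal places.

Current fair forward for the remaining 21 months: F = S·e^(r·T), r = 0.0783
F = 436.82 · e^(0.0783 × 21/12) = 436.82 × 1.146857 = 500.9701
Value of long forward = (F − K)·e^(−rT) = (500.9701 − 509.36) · e^(−0.0783·21/12)
= -8.3899 × 0.871948 = -7.32
Short position value = −(long value) = kr 7.32

kr 7.32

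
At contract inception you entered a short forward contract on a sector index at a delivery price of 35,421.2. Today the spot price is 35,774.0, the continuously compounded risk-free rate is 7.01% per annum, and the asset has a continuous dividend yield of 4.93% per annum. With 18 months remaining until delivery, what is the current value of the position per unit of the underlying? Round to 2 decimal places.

-1338.17

Current fair forward for the remaining 18 months: F = S·e^((r − q)·T), (r − q) = 0.0701 − 0.0493 = 0.0208
F = 35774.0 · e^(0.0208 × 18/12) = 35774.0 × 1.03169182 = 36907.7432
Value of long forward = (F − K)·e^(−rT) = (36907.7432 − 35421.2) · e^(−0.0701·18/12)
= 1486.5432 × 0.90018948 = 1338.17
Short position value = −(long value) = -1338.17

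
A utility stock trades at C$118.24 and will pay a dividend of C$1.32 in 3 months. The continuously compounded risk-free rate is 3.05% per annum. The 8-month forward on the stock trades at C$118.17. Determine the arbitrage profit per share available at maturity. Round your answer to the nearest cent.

PV(dividends) I = 1.32·e^(−0.0305·3/12) = 1.3100
Fair forward F* = (S − I)·e^(rT) = (118.24 − 1.3100)·e^0.020333 = 116.9300 × 1.020541 = 119.3319
Market C$118.17 < fair 119.3319: forward underpriced → reverse cash-and-carry (short the stock, invest proceeds at r, pay the dividends, go long the forward).
Profit at T = |F_mkt − F*| = |118.17 − 119.3319| = C$1.16 per share

C$1.16 per share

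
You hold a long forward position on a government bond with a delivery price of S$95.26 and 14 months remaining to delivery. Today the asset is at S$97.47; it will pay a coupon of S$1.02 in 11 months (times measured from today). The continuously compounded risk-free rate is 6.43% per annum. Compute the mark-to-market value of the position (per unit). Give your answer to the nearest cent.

PV(remaining coupons) I = 1.02·e^(−0.0643·11/12) = 0.9616
Current forward F = (S − I)·e^(rT) = (97.47 − 0.9616)·e^(0.0643·14/12) = 96.5084 × 1.077902 = 104.0266
Value (long) = (F − K)·e^(−rT) = (104.0266 − 95.26) × 0.927728 = 8.1330
Value = S$8.13

S$8.13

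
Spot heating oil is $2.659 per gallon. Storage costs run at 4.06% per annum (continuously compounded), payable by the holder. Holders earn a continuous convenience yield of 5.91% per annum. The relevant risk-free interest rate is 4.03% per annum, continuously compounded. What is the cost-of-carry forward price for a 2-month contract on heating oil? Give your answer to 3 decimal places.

Net carry = r + u − y = 0.0403 + 0.0406 − 0.0591 = 0.0218
F = S·e^((r+u−y)T) = 2.659 · e^(0.0218 × 2/12) = 2.659 · e^0.003633
= 2.659 × 1.003640 = $2.669 per gallon

$2.669 per gallon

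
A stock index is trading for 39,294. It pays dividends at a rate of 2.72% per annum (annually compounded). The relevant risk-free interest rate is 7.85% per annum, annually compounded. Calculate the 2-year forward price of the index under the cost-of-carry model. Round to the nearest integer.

43,317

F = S · (1+r)^T / (1+q)^T
= 39294 × 1.163162 / 1.055140 = 39294 × 1.102377
F = 43,317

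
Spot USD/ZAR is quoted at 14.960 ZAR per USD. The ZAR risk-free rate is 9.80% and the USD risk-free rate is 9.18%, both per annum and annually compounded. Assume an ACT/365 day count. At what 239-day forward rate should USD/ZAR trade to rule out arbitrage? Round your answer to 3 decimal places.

By covered interest parity, F = S · (1+r_ZAR)^T / (1+r_USD)^T
= 14.960 × 1.063130 / 1.059195 = 14.960 × 1.003715
F = 15.016 ZAR per USD

15.016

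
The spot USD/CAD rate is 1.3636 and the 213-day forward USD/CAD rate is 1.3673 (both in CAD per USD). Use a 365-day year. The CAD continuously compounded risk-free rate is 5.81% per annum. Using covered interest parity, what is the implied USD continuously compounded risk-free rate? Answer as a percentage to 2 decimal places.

5.35%

F = S·e^((r_CAD − r_USD)T) ⇒ r_USD = r_CAD − ln(F/S)/T
ln(1.3673/1.3636) = 0.002710; /(213/365) = 0.004644
r_USD = 0.0581 − 0.004644 = 0.053456
r_USD = 5.35%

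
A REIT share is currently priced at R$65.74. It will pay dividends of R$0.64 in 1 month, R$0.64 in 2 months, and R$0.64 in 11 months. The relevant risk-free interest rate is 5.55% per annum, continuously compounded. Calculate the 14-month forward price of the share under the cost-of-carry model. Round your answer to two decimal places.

R$68.13

PV(dividends) I = 0.64·e^(−0.0555·1/12) + 0.64·e^(−0.0555·2/12) + 0.64·e^(−0.0555·11/12)
I = 0.6370 + 0.6341 + 0.6083 = 1.8794
F = (S − I)·e^(rT) = (65.74 − 1.8794) · e^(0.0555·14/12)
= 63.8606 · e^0.064750 = 63.8606 × 1.066892 = R$68.13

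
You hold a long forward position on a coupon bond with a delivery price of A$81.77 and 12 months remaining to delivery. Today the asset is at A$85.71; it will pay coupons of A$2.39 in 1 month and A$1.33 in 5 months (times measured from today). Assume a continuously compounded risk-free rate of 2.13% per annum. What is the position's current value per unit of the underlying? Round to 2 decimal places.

PV(remaining coupons) I = 2.39·e^(−0.0213·1/12) + 1.33·e^(−0.0213·5/12) = 3.7040
Current forward F = (S − I)·e^(rT) = (85.71 − 3.7040)·e^(0.0213·12/12) = 82.0060 × 1.021528 = 83.7714
Value (long) = (F − K)·e^(−rT) = (83.7714 − 81.77) × 0.978925 = 1.9592
Value = A$1.96

A$1.96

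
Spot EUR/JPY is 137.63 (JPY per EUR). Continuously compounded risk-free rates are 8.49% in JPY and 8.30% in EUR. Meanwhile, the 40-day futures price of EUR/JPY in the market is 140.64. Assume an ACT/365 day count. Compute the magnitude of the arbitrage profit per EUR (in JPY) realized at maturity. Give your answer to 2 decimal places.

Fair futures: F* = S·e^(carry·T), with carry = (r_JPY − r_EUR) = 0.0849 − 0.0830 = 0.0019
F* = 137.63 · e^(0.0019 × 40/365) = 137.63 · e^0.000208 = 137.63 × 1.000208 = 137.6586
Market 140.64 > fair 137.6586: forward overpriced → cash-and-carry (buy spot, short the forward).
At maturity, profit = |F_mkt − F*| = |140.64 − 137.6586| = 2.98 per EUR (in JPY)

2.98 per EUR (in JPY)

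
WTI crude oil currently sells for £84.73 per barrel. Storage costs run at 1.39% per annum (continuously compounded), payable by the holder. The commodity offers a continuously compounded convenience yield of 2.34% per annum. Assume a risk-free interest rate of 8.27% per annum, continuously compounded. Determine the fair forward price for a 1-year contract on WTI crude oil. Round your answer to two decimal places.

£91.16 per barrel

Net carry = r + u − y = 0.0827 + 0.0139 − 0.0234 = 0.0732
F = S·e^((r+u−y)T) = 84.73 · e^(0.0732 × 12/12) = 84.73 · e^0.073200
= 84.73 × 1.075946 = £91.16 per barrel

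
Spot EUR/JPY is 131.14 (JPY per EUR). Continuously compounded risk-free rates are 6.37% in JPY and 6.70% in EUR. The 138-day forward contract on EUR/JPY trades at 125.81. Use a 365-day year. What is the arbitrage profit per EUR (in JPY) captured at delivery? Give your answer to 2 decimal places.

5.17 per EUR (in JPY)

Fair forward: F* = S·e^(carry·T), with carry = (r_JPY − r_EUR) = 0.0637 − 0.0670 = -0.0033
F* = 131.14 · e^(-0.0033 × 138/365) = 131.14 · e^-0.001248 = 131.14 × 0.998753 = 130.9765
Market 125.81 < fair 130.9765: forward underpriced → reverse cash-and-carry (short spot, go long the forward).
At maturity, profit = |F_mkt − F*| = |125.81 − 130.9765| = 5.17 per EUR (in JPY)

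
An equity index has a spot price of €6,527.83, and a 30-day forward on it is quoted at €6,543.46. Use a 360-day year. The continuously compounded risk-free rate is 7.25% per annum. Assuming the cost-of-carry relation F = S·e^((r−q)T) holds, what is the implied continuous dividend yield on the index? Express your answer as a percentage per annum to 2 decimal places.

4.38%

From F = S·e^((r−q)T): (r − q) = ln(F/S)/T
ln(6543.46/6527.83) = ln(1.002394) = 0.002391
(r − q) = 0.002391 / (30/360) = 0.028692
q = r − ln(F/S)/T = 0.0725 − 0.028692 = 0.043808
q = 4.38%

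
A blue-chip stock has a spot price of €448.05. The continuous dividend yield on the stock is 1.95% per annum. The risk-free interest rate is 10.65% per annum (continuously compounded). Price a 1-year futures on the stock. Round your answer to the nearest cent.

F = S·e^((r − q)T) = 448.05 · e^((0.1065 − 0.0195) × 1)
= 448.05 · e^0.087000 = 448.05 × 1.090897
F = €488.78

€488.78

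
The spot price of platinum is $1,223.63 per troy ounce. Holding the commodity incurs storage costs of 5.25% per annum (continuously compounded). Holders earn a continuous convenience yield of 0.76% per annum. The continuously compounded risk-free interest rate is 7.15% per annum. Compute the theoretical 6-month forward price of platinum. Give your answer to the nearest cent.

$1,296.96 per troy ounce

Net carry = r + u − y = 0.0715 + 0.0525 − 0.0076 = 0.1164
F = S·e^((r+u−y)T) = 1223.63 · e^(0.1164 × 6/12) = 1223.63 · e^0.05820000
= 1223.63 × 1.05992696 = $1,296.96 per troy ounce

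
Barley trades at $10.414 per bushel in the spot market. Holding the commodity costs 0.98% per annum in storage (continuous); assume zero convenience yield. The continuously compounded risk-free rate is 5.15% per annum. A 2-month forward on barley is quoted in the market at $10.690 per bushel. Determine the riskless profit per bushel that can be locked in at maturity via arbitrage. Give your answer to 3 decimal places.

$0.169 per bushel

Fair forward: F* = S·e^(carry·T), with carry = (r + u) = 0.0515 + 0.0098 = 0.0613
F* = 10.414 · e^(0.0613 × 2/12) = 10.414 · e^0.010217 = 10.414 × 1.010269 = $10.5209
Market $10.690 > fair $10.5209: forward overpriced → cash-and-carry (buy spot, short the forward).
At maturity, profit = |F_mkt − F*| = |10.690 − 10.5209| = $0.169 per bushel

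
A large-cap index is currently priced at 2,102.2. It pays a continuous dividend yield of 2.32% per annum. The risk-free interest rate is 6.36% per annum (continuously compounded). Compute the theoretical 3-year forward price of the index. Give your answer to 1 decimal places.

2,373.1

F = S·e^((r − q)T) = 2102.2 · e^((0.0636 − 0.0232) × 3)
= 2102.2 · e^0.121200 = 2102.2 × 1.128851
F = 2,373.1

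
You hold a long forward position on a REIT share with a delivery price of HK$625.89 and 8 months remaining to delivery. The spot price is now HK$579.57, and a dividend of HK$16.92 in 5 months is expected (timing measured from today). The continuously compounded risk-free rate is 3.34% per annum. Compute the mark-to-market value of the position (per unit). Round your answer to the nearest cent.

PV(remaining dividends) I = 16.92·e^(−0.0334·5/12) = 16.6862
Current forward F = (S − I)·e^(rT) = (579.57 − 16.6862)·e^(0.0334·8/12) = 562.8838 × 1.022516 = 575.5577
Value (long) = (F − K)·e^(−rT) = (575.5577 − 625.89) × 0.977979 = -49.2239
Value = -HK$49.22

-HK$49.22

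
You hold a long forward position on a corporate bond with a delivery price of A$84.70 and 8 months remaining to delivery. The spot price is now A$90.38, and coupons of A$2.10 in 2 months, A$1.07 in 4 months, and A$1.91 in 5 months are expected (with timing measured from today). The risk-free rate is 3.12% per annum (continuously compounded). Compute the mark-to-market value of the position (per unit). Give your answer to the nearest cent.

PV(remaining coupons) I = 2.10·e^(−0.0312·2/12) + 1.07·e^(−0.0312·4/12) + 1.91·e^(−0.0312·5/12) = 5.0334
Current forward F = (S − I)·e^(rT) = (90.38 − 5.0334)·e^(0.0312·8/12) = 85.3466 × 1.021018 = 87.1404
Value (long) = (F − K)·e^(−rT) = (87.1404 − 84.70) × 0.979415 = 2.3902
Value = A$2.39

A$2.39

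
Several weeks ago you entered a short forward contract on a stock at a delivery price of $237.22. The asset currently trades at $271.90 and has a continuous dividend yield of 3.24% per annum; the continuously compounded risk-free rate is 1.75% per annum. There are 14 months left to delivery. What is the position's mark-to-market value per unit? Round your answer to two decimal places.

Current fair forward for the remaining 14 months: F = S·e^((r − q)·T), (r − q) = 0.0175 − 0.0324 = -0.0149
F = 271.90 · e^(-0.0149 × 14/12) = 271.90 × 0.982767 = 267.2143
Value of long forward = (F − K)·e^(−rT) = (267.2143 − 237.22) · e^(−0.0175·14/12)
= 29.9943 × 0.979790 = 29.39
Short position value = −(long value) = -$29.39

-$29.39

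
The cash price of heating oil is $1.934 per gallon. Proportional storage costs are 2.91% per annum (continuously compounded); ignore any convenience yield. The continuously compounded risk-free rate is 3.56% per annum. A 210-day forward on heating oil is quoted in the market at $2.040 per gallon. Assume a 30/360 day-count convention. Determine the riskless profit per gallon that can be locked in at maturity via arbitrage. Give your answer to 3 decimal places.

$0.032 per gallon

Fair forward: F* = S·e^(carry·T), with carry = (r + u) = 0.0356 + 0.0291 = 0.0647
F* = 1.934 · e^(0.0647 × 210/360) = 1.934 · e^0.037742 = 1.934 × 1.038463 = $2.0084
Market $2.040 > fair $2.0084: forward overpriced → cash-and-carry (buy spot, short the forward).
At maturity, profit = |F_mkt − F*| = |2.040 − 2.0084| = $0.032 per gallon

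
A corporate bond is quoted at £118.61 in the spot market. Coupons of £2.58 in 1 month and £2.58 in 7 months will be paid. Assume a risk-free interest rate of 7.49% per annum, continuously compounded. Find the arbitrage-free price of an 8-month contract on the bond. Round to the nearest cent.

£119.39

PV(coupons) I = 2.58·e^(−0.0749·1/12) + 2.58·e^(−0.0749·7/12)
I = 2.5639 + 2.4697 = 5.0336
F = (S − I)·e^(rT) = (118.61 − 5.0336) · e^(0.0749·8/12)
= 113.5764 · e^0.049933 = 113.5764 × 1.051201 = £119.39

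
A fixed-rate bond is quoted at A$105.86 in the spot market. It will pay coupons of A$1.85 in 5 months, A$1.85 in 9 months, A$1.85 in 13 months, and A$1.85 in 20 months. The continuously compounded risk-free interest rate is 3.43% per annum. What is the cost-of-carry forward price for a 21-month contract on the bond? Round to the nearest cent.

A$104.81

PV(coupons) I = 1.85·e^(−0.0343·5/12) + 1.85·e^(−0.0343·9/12) + 1.85·e^(−0.0343·13/12) + 1.85·e^(−0.0343·20/12)
I = 1.8237 + 1.8030 + 1.7825 + 1.7472 = 7.1564
F = (S − I)·e^(rT) = (105.86 − 7.1564) · e^(0.0343·21/12)
= 98.7036 · e^0.060025 = 98.7036 × 1.061863 = A$104.81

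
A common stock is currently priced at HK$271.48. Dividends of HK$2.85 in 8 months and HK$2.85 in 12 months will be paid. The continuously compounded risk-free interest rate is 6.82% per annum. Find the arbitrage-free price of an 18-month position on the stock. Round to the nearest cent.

PV(dividends) I = 2.85·e^(−0.0682·8/12) + 2.85·e^(−0.0682·12/12)
I = 2.7233 + 2.6621 = 5.3854
F = (S − I)·e^(rT) = (271.48 − 5.3854) · e^(0.0682·18/12)
= 266.0946 · e^0.102300 = 266.0946 × 1.107716 = HK$294.76

HK$294.76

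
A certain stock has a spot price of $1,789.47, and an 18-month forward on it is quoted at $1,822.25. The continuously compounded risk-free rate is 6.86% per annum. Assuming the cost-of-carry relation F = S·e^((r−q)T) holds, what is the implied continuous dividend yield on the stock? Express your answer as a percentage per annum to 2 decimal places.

5.65%

From F = S·e^((r−q)T): (r − q) = ln(F/S)/T
ln(1822.25/1789.47) = ln(1.018318) = 0.018152
(r − q) = 0.018152 / (18/12) = 0.012101
q = r − ln(F/S)/T = 0.0686 − 0.012101 = 0.056499
q = 5.65%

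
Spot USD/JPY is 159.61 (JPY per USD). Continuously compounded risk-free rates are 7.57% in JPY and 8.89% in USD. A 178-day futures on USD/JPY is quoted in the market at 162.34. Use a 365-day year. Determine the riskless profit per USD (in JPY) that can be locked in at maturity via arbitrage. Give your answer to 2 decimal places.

Fair futures: F* = S·e^(carry·T), with carry = (r_JPY − r_USD) = 0.0757 − 0.0889 = -0.0132
F* = 159.61 · e^(-0.0132 × 178/365) = 159.61 · e^-0.006437 = 159.61 × 0.993584 = 158.5859
Market 162.34 > fair 158.5859: forward overpriced → cash-and-carry (buy spot, short the forward).
At maturity, profit = |F_mkt − F*| = |162.34 − 158.5859| = 3.75 per USD (in JPY)

3.75 per USD (in JPY)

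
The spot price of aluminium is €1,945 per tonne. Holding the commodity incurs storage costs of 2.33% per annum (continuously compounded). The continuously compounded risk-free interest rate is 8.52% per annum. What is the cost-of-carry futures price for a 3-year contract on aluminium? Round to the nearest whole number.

€2,693 per tonne

Net carry = r + u − y = 0.0852 + 0.0233 − 0.0000 = 0.1085
F = S·e^((r+u−y)T) = 1945 · e^(0.1085 × 3) = 1945 · e^0.325500
= 1945 × 1.384723 = €2,693 per tonne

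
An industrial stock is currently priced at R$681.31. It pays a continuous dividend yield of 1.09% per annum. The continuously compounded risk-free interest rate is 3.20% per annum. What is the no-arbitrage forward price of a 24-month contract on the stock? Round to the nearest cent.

F = S·e^((r − q)T) = 681.31 · e^((0.0320 − 0.0109) × 24/12)
= 681.31 · e^0.042200 = 681.31 × 1.043103
F = R$710.68

R$710.68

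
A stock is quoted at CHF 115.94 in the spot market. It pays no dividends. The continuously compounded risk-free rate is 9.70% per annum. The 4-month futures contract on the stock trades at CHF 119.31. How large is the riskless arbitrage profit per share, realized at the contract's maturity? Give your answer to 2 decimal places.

CHF 0.44 per share

Fair futures: F* = S·e^(carry·T), with carry = r = 0.0970
F* = 115.94 · e^(0.0970 × 4/12) = 115.94 · e^0.032333 = 115.94 × 1.032861 = CHF 119.7499
Market CHF 119.31 < fair CHF 119.7499: forward underpriced → reverse cash-and-carry (short spot, go long the forward).
At maturity, profit = |F_mkt − F*| = |119.31 − 119.7499| = CHF 0.44 per share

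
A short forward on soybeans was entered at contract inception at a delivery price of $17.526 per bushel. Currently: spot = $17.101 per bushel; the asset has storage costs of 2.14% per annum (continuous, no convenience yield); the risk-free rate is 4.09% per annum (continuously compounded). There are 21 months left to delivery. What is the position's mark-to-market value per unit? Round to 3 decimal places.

Current fair forward for the remaining 21 months: F = S·e^((r + u)·T), (r + u) = 0.0409 + 0.0214 = 0.0623
F = 17.101 · e^(0.0623 × 21/12) = 17.101 × 1.115190 = 19.0709
Value of long forward = (F − K)·e^(−rT) = (19.0709 − 17.526) · e^(−0.0409·21/12)
= 1.5449 × 0.930926 = 1.438
Short position value = −(long value) = -$1.438

-$1.438 per bushel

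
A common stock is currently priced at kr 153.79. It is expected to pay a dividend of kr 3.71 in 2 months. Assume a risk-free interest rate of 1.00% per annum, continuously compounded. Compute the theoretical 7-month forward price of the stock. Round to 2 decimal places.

PV(dividends) I = 3.71·e^(−0.0100·2/12)
I = 3.7038
F = (S − I)·e^(rT) = (153.79 − 3.7038) · e^(0.0100·7/12)
= 150.0862 · e^0.005833 = 150.0862 × 1.005850 = kr 150.96

kr 150.96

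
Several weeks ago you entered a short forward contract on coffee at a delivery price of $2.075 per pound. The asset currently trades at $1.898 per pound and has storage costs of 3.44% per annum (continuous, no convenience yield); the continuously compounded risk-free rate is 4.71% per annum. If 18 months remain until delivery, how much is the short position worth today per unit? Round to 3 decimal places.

-$0.065 per pound

Current fair forward for the remaining 18 months: F = S·e^((r + u)·T), (r + u) = 0.0471 + 0.0344 = 0.0815
F = 1.898 · e^(0.0815 × 18/12) = 1.898 × 1.130037 = 2.1448
Value of long forward = (F − K)·e^(−rT) = (2.1448 − 2.075) · e^(−0.0471·18/12)
= 0.0698 × 0.931788 = 0.065
Short position value = −(long value) = -$0.065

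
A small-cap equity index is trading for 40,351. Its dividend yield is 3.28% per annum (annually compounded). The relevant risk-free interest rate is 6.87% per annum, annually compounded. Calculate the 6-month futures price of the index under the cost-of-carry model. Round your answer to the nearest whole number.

41,046

F = S · (1+r)^T / (1+q)^T
= 40351 × 1.033779 / 1.016268 = 40351 × 1.017231
F = 41,046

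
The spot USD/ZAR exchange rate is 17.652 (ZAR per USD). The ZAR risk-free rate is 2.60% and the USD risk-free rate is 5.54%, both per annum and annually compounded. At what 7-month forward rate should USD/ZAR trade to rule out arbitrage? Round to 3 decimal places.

17.363

By covered interest parity, F = S · (1+r_ZAR)^T / (1+r_USD)^T
= 17.652 × 1.015086 / 1.031953 = 17.652 × 0.983655
F = 17.363 ZAR per USD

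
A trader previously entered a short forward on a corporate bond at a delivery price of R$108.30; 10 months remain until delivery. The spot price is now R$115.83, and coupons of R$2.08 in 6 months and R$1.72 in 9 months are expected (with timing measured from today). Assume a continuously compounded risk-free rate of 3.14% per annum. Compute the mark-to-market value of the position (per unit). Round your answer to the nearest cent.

-R$6.60

PV(remaining coupons) I = 2.08·e^(−0.0314·6/12) + 1.72·e^(−0.0314·9/12) = 3.7276
Current forward F = (S − I)·e^(rT) = (115.83 − 3.7276)·e^(0.0314·10/12) = 112.1024 × 1.026512 = 115.0745
Value (long) = (F − K)·e^(−rT) = (115.0745 − 108.30) × 0.974173 = 6.5995
Short position value = −(long value) = -R$6.60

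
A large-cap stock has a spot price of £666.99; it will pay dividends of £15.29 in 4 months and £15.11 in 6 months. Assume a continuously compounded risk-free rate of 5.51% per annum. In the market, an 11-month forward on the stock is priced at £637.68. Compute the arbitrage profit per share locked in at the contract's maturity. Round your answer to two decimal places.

PV(dividends) I = 15.29·e^(−0.0551·4/12) + 15.11·e^(−0.0551·6/12) = 29.7111
Fair forward F* = (S − I)·e^(rT) = (666.99 − 29.7111)·e^0.050508 = 637.2789 × 1.051805 = 670.2931
Market £637.68 < fair 670.2931: forward underpriced → reverse cash-and-carry (short the stock, invest proceeds at r, pay the dividends, go long the forward).
Profit at T = |F_mkt − F*| = |637.68 − 670.2931| = £32.61 per share

£32.61 per share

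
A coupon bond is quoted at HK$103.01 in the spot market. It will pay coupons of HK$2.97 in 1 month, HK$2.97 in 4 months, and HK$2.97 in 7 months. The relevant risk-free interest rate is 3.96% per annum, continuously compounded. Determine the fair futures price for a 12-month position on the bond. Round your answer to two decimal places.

HK$98.02

PV(coupons) I = 2.97·e^(−0.0396·1/12) + 2.97·e^(−0.0396·4/12) + 2.97·e^(−0.0396·7/12)
I = 2.9602 + 2.9311 + 2.9022 = 8.7935
F = (S − I)·e^(rT) = (103.01 − 8.7935) · e^(0.0396·12/12)
= 94.2165 · e^0.039600 = 94.2165 × 1.040395 = HK$98.02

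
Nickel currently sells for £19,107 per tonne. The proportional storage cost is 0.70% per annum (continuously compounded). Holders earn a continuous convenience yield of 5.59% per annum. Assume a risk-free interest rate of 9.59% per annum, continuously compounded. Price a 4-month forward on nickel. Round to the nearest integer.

£19,409 per tonne

Net carry = r + u − y = 0.0959 + 0.0070 − 0.0559 = 0.0470
F = S·e^((r+u−y)T) = 19107 · e^(0.0470 × 4/12) = 19107 · e^0.015667
= 19107 × 1.015790 = £19,409 per tonne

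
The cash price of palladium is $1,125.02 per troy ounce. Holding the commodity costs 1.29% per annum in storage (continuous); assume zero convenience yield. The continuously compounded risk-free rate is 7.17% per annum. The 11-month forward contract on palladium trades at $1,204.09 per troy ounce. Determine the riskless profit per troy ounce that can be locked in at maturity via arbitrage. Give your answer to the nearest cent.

Fair forward: F* = S·e^(carry·T), with carry = (r + u) = 0.0717 + 0.0129 = 0.0846
F* = 1125.02 · e^(0.0846 × 11/12) = 1125.02 · e^0.07755000 = 1125.02 × 1.08063626 = $1215.7374
Market $1204.09 < fair $1215.7374: forward underpriced → reverse cash-and-carry (short spot, go long the forward).
At maturity, profit = |F_mkt − F*| = |1204.09 − 1215.7374| = $11.65 per troy ounce

$11.65 per troy ounce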